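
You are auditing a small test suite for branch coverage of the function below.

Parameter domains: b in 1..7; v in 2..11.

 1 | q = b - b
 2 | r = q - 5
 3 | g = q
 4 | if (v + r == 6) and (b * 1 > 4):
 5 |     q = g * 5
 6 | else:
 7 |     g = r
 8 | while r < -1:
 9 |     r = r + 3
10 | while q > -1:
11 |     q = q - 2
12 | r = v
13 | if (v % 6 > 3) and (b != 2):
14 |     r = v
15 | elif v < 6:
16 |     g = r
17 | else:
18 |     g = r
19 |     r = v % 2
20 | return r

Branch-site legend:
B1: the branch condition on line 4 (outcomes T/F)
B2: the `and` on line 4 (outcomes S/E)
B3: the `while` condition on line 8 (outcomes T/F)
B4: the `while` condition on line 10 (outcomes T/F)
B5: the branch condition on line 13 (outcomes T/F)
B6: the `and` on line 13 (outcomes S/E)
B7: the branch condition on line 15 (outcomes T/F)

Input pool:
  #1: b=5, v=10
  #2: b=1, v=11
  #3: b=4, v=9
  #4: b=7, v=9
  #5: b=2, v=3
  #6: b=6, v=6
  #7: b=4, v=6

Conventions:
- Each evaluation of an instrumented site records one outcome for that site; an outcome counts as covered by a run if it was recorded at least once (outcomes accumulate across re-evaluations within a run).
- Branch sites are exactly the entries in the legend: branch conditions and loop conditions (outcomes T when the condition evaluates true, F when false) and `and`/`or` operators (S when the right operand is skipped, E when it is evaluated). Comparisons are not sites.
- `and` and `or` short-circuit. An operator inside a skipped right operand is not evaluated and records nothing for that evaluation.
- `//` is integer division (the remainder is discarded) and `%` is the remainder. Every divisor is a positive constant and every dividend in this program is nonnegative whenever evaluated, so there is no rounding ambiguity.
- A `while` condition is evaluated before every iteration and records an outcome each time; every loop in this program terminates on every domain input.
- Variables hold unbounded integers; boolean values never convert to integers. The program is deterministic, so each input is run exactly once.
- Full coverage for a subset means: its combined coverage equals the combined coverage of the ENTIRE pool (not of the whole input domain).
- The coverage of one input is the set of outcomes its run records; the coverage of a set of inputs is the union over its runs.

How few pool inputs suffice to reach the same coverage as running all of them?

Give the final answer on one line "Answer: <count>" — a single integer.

input #1 (b=5, v=10): covers B1=F, B2=S, B3=T, B3=F, B4=T, B4=F, B5=T, B6=E
input #2 (b=1, v=11): covers B1=F, B2=E, B3=T, B3=F, B4=T, B4=F, B5=T, B6=E
input #3 (b=4, v=9): covers B1=F, B2=S, B3=T, B3=F, B4=T, B4=F, B5=F, B6=S, B7=F
input #4 (b=7, v=9): covers B1=F, B2=S, B3=T, B3=F, B4=T, B4=F, B5=F, B6=S, B7=F
input #5 (b=2, v=3): covers B1=F, B2=S, B3=T, B3=F, B4=T, B4=F, B5=F, B6=S, B7=T
input #6 (b=6, v=6): covers B1=F, B2=S, B3=T, B3=F, B4=T, B4=F, B5=F, B6=S, B7=F
input #7 (b=4, v=6): covers B1=F, B2=S, B3=T, B3=F, B4=T, B4=F, B5=F, B6=S, B7=F
pool-wide coverage (13 outcomes): B1=F, B2=S, B2=E, B3=T, B3=F, B4=T, B4=F, B5=T, B5=F, B6=S, B6=E, B7=T, B7=F
no size-1 subset reaches all 13 outcomes (best union: 9/13)
no size-2 subset reaches all 13 outcomes (best union: 12/13)
at size 3, {2, 3, 5} reaches all 13 outcomes; every lexicographically earlier size-3 subset fails

Answer: 3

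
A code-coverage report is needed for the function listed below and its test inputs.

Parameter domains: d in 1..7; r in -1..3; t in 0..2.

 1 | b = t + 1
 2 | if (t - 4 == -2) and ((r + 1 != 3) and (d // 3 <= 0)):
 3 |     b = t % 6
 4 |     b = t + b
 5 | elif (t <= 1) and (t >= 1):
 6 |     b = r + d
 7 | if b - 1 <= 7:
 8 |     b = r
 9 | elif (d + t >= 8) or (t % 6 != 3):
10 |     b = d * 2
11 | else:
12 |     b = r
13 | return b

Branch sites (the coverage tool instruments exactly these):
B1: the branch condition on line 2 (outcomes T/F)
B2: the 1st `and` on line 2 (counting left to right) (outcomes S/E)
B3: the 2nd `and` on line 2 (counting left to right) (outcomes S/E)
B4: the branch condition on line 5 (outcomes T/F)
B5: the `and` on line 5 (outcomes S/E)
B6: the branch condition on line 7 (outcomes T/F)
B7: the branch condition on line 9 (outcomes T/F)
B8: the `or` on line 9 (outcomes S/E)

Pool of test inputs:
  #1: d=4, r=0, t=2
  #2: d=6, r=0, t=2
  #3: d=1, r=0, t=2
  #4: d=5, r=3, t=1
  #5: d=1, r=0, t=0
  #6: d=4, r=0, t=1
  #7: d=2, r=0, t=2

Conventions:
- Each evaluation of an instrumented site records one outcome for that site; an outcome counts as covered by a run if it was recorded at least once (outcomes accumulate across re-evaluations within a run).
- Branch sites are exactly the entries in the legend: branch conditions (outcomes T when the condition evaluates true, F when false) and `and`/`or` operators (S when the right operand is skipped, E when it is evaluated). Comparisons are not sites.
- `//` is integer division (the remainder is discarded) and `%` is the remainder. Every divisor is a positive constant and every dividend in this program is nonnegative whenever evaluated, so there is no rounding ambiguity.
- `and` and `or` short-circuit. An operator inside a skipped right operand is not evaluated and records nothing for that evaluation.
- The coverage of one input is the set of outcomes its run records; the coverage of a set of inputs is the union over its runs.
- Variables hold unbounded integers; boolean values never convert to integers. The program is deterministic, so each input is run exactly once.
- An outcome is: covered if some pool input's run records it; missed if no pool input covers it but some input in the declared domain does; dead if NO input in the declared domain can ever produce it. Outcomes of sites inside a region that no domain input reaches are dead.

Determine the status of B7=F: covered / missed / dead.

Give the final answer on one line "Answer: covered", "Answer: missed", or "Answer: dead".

no pool input records B7=F
checking all 105 inputs in the declared domain: B7=F is never recorded -> dead

Answer: dead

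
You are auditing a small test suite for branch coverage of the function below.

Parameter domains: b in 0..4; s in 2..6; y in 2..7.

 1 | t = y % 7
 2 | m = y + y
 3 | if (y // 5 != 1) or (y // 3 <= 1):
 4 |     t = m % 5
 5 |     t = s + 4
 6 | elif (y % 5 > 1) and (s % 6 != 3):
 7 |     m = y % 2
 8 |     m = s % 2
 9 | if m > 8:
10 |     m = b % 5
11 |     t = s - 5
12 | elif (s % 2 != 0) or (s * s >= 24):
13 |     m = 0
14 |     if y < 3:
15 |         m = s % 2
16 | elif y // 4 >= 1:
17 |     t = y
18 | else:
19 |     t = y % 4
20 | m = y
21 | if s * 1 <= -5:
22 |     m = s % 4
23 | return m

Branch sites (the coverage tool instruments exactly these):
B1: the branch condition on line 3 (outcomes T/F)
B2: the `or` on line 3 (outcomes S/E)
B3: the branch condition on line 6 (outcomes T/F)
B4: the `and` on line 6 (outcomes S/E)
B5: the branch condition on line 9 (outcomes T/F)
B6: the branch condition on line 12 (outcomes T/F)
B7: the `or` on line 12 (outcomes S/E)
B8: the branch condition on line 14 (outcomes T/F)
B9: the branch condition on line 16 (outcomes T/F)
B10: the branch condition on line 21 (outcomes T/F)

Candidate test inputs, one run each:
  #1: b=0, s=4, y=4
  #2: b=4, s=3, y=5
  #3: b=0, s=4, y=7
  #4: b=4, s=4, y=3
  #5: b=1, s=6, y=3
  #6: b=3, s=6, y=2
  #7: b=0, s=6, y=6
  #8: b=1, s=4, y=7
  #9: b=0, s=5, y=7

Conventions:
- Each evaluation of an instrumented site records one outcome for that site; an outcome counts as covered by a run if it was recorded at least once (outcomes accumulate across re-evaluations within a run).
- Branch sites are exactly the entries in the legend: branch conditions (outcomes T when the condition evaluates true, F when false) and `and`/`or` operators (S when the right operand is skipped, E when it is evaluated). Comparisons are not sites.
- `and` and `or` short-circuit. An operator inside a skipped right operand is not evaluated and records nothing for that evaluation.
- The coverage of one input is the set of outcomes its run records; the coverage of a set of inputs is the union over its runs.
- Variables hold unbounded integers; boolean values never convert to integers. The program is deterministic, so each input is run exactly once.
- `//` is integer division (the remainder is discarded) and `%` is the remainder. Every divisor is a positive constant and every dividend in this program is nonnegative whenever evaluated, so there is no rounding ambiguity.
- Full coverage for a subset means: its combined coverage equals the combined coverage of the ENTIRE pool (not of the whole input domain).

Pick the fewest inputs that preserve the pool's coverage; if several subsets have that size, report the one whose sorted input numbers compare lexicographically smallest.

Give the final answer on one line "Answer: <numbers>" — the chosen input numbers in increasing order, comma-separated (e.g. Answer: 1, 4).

input #1, b=0, s=4, y=4: events B2->S, B1->T, B5->F, B7->E, B6->F, B9->T, B10->F; outcomes B1=T, B2=S, B5=F, B6=F, B7=E, B9=T, B10=F
input #2, b=4, s=3, y=5: events B2->E, B1->T, B5->T, B10->F; outcomes B1=T, B2=E, B5=T, B10=F
input #3, b=0, s=4, y=7: events B2->E, B1->F, B4->E, B3->T, B5->F, B7->E, B6->F, B9->T, B10->F; outcomes B1=F, B2=E, B3=T, B4=E, B5=F, B6=F, B7=E, B9=T, B10=F
input #4, b=4, s=4, y=3: events B2->S, B1->T, B5->F, B7->E, B6->F, B9->F, B10->F; outcomes B1=T, B2=S, B5=F, B6=F, B7=E, B9=F, B10=F
input #5, b=1, s=6, y=3: events B2->S, B1->T, B5->F, B7->E, B6->T, B8->F, B10->F; outcomes B1=T, B2=S, B5=F, B6=T, B7=E, B8=F, B10=F
input #6, b=3, s=6, y=2: events B2->S, B1->T, B5->F, B7->E, B6->T, B8->T, B10->F; outcomes B1=T, B2=S, B5=F, B6=T, B7=E, B8=T, B10=F
input #7, b=0, s=6, y=6: events B2->E, B1->F, B4->S, B3->F, B5->T, B10->F; outcomes B1=F, B2=E, B3=F, B4=S, B5=T, B10=F
input #8, b=1, s=4, y=7: events B2->E, B1->F, B4->E, B3->T, B5->F, B7->E, B6->F, B9->T, B10->F; outcomes B1=F, B2=E, B3=T, B4=E, B5=F, B6=F, B7=E, B9=T, B10=F
input #9, b=0, s=5, y=7: events B2->E, B1->F, B4->E, B3->T, B5->F, B7->S, B6->T, B8->F, B10->F; outcomes B1=F, B2=E, B3=T, B4=E, B5=F, B6=T, B7=S, B8=F, B10=F
the full pool covers 19 outcomes: B1=T, B1=F, B2=S, B2=E, B3=T, B3=F, B4=S, B4=E, B5=T, B5=F, B6=T, B6=F, B7=S, B7=E, B8=T, B8=F, B9=T, B9=F, B10=F
size 1 is not enough: best union over all size-1 subsets is 9/19
size 2 is not enough: best union over all size-2 subsets is 14/19
size 3 is not enough: best union over all size-3 subsets is 17/19
size 4 is not enough: best union over all size-4 subsets is 18/19
the canonical winner is {1, 4, 6, 7, 9}: size 5, full 19-outcome coverage, earliest index list among size-5 covers

Answer: 1, 4, 6, 7, 9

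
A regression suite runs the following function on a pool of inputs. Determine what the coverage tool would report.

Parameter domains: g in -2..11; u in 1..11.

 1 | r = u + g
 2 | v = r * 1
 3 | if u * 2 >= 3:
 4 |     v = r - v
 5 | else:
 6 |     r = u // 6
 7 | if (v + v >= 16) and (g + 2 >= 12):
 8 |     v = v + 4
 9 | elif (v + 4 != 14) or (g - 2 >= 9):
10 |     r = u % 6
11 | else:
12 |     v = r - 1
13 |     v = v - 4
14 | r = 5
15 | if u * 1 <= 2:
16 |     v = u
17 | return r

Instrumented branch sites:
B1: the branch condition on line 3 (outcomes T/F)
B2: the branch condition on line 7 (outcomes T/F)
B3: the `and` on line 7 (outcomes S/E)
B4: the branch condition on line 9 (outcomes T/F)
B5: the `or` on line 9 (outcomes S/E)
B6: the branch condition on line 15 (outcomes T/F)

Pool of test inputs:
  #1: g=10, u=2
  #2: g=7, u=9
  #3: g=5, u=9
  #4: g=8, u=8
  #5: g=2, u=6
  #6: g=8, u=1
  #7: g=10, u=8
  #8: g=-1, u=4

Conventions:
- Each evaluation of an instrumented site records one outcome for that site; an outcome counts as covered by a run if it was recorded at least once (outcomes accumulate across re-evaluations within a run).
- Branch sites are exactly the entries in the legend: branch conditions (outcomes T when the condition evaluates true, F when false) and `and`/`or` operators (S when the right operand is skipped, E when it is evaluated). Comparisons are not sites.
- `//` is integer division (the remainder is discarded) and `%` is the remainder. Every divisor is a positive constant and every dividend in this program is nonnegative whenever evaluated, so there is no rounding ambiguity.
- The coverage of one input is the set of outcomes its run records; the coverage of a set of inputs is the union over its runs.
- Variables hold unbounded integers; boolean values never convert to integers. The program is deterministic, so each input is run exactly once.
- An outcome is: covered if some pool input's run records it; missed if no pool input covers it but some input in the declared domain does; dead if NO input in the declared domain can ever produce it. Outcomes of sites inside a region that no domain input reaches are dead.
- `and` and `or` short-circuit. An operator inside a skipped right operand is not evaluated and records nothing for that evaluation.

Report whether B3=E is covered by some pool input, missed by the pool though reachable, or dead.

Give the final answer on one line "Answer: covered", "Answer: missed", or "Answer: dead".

B3=E is recorded by pool input(s) 6 -> covered

Answer: covered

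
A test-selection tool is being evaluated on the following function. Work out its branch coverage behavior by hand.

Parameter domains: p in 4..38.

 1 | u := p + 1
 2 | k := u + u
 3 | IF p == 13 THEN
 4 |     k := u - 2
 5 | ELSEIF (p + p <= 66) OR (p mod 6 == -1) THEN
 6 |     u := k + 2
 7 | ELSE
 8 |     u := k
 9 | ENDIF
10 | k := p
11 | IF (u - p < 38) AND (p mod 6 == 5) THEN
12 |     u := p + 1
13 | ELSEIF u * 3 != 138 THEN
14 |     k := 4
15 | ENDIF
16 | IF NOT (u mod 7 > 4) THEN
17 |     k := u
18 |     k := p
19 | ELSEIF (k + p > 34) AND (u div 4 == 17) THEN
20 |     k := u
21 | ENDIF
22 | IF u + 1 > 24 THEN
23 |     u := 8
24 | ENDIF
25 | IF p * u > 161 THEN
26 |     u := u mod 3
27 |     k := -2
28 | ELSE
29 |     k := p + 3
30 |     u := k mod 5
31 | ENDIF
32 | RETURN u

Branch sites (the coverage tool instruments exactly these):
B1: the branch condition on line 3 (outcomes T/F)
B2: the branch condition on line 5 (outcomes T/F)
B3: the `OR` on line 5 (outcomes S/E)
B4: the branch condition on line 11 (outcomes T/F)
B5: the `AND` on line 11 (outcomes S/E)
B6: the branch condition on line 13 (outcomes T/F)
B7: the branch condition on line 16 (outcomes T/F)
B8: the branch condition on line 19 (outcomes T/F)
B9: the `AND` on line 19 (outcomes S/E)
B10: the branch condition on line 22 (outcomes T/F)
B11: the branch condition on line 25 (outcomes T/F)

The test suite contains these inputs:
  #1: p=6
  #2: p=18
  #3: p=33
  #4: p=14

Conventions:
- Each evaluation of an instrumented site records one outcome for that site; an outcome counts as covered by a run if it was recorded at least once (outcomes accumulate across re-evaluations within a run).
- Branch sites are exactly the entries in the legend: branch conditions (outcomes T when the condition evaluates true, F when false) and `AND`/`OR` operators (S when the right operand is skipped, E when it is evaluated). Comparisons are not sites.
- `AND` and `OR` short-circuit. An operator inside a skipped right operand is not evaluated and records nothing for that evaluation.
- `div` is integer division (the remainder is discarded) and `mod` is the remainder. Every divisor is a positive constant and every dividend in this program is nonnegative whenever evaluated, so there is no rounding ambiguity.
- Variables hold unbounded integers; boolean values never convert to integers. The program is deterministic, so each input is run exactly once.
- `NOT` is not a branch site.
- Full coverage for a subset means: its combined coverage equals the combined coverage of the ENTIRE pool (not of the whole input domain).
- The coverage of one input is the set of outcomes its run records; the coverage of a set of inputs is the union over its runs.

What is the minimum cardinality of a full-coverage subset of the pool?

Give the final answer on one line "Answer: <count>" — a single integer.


input #1 (p=6): events B1->F, B3->S, B2->T, B5->E, B4->F, B6->T, B7->T, B10->F, B11->F; covers B1=F, B2=T, B3=S, B4=F, B5=E, B6=T, B7=T, B10=F, B11=F
input #2 (p=18): events B1->F, B3->S, B2->T, B5->E, B4->F, B6->T, B7->F, B9->S, B8->F, B10->T, B11->F; covers B1=F, B2=T, B3=S, B4=F, B5=E, B6=T, B7=F, B8=F, B9=S, B10=T, B11=F
input #3 (p=33): events B1->F, B3->S, B2->T, B5->E, B4->F, B6->T, B7->T, B10->T, B11->T; covers B1=F, B2=T, B3=S, B4=F, B5=E, B6=T, B7=T, B10=T, B11=T
input #4 (p=14): events B1->F, B3->S, B2->T, B5->E, B4->F, B6->T, B7->T, B10->T, B11->F; covers B1=F, B2=T, B3=S, B4=F, B5=E, B6=T, B7=T, B10=T, B11=F
the full pool covers 14 outcomes: B1=F, B2=T, B3=S, B4=F, B5=E, B6=T, B7=T, B7=F, B8=F, B9=S, B10=T, B10=F, B11=T, B11=F
no size-1 subset reaches all 14 outcomes (best union: 11/14)
no size-2 subset reaches all 14 outcomes (best union: 13/14)
inputs {1, 2, 3} (size 3) cover everything; no size-3 subset with a lexicographically smaller index list covers all 14
Answer: 3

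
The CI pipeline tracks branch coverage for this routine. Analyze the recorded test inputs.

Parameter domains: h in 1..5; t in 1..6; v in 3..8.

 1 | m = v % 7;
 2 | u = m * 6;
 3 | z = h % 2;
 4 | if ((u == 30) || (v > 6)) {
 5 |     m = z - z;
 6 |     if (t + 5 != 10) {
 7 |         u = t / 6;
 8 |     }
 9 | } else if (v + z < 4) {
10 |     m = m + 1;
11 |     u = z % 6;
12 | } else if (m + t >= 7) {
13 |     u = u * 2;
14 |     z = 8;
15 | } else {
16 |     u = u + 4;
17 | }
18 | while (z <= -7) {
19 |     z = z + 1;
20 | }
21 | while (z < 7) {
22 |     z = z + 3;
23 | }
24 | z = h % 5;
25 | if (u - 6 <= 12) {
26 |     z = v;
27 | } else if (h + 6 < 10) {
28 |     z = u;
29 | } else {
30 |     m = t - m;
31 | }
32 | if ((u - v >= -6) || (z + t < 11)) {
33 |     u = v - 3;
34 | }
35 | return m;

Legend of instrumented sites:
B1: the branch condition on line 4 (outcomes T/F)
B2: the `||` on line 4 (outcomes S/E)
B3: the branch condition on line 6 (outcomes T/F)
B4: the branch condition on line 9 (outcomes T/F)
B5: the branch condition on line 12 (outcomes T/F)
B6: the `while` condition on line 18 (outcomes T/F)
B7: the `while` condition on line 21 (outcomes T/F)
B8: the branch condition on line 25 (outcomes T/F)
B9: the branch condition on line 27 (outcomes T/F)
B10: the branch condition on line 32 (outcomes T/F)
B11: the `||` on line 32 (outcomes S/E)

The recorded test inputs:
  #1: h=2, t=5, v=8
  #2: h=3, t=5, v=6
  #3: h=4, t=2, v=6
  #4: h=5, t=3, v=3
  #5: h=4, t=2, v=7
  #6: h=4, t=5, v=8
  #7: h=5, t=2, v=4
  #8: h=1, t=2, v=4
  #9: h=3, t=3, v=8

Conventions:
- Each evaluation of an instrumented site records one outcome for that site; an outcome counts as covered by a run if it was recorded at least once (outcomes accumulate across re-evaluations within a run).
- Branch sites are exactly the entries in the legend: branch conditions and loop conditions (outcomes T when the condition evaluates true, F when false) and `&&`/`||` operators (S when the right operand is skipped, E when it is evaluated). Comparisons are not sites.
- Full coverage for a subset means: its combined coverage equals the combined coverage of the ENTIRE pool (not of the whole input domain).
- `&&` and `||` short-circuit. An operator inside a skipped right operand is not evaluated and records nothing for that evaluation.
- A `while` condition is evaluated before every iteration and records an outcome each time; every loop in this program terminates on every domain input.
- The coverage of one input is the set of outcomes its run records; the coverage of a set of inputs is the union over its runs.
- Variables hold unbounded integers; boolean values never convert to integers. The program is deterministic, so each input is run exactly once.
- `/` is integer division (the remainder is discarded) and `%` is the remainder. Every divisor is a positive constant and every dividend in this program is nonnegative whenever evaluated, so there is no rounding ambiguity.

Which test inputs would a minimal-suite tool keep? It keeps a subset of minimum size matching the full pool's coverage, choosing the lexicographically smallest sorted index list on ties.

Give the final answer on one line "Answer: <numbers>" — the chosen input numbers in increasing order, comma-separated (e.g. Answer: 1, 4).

input #1, h=2, t=5, v=8: events B2->E, B1->T, B3->F, B6->F, B7->T, B7->T, B7->T, B7->F, B8->T, B11->S, B10->T; outcomes B1=T, B2=E, B3=F, B6=F, B7=T, B7=F, B8=T, B10=T, B11=S
input #2, h=3, t=5, v=6: events B2->E, B1->F, B4->F, B5->T, B6->F, B7->F, B8->F, B9->T, B11->S, B10->T; outcomes B1=F, B2=E, B4=F, B5=T, B6=F, B7=F, B8=F, B9=T, B10=T, B11=S
input #3, h=4, t=2, v=6: events B2->E, B1->F, B4->F, B5->T, B6->F, B7->F, B8->F, B9->F, B11->S, B10->T; outcomes B1=F, B2=E, B4=F, B5=T, B6=F, B7=F, B8=F, B9=F, B10=T, B11=S
input #4, h=5, t=3, v=3: events B2->E, B1->F, B4->F, B5->F, B6->F, B7->T, B7->T, B7->F, B8->F, B9->F, B11->S, B10->T; outcomes B1=F, B2=E, B4=F, B5=F, B6=F, B7=T, B7=F, B8=F, B9=F, B10=T, B11=S
input #5, h=4, t=2, v=7: events B2->E, B1->T, B3->T, B6->F, B7->T, B7->T, B7->T, B7->F, B8->T, B11->E, B10->T; outcomes B1=T, B2=E, B3=T, B6=F, B7=T, B7=F, B8=T, B10=T, B11=E
input #6, h=4, t=5, v=8: events B2->E, B1->T, B3->F, B6->F, B7->T, B7->T, B7->T, B7->F, B8->T, B11->S, B10->T; outcomes B1=T, B2=E, B3=F, B6=F, B7=T, B7=F, B8=T, B10=T, B11=S
input #7, h=5, t=2, v=4: events B2->E, B1->F, B4->F, B5->F, B6->F, B7->T, B7->T, B7->F, B8->F, B9->F, B11->S, B10->T; outcomes B1=F, B2=E, B4=F, B5=F, B6=F, B7=T, B7=F, B8=F, B9=F, B10=T, B11=S
input #8, h=1, t=2, v=4: events B2->E, B1->F, B4->F, B5->F, B6->F, B7->T, B7->T, B7->F, B8->F, B9->T, B11->S, B10->T; outcomes B1=F, B2=E, B4=F, B5=F, B6=F, B7=T, B7=F, B8=F, B9=T, B10=T, B11=S
input #9, h=3, t=3, v=8: events B2->E, B1->T, B3->T, B6->F, B7->T, B7->T, B7->F, B8->T, B11->E, B10->F; outcomes B1=T, B2=E, B3=T, B6=F, B7=T, B7=F, B8=T, B10=F, B11=E
the full pool covers 19 outcomes: B1=T, B1=F, B2=E, B3=T, B3=F, B4=F, B5=T, B5=F, B6=F, B7=T, B7=F, B8=T, B8=F, B9=T, B9=F, B10=T, B10=F, B11=S, B11=E
checked all size-1 subsets: none covers 19 outcomes (max 11/19)
checked all size-2 subsets: none covers 19 outcomes (max 16/19)
checked all size-3 subsets: none covers 19 outcomes (max 18/19)
at size 4, {1, 2, 4, 9} reaches all 19 outcomes; every lexicographically earlier size-4 subset fails

Answer: 1, 2, 4, 9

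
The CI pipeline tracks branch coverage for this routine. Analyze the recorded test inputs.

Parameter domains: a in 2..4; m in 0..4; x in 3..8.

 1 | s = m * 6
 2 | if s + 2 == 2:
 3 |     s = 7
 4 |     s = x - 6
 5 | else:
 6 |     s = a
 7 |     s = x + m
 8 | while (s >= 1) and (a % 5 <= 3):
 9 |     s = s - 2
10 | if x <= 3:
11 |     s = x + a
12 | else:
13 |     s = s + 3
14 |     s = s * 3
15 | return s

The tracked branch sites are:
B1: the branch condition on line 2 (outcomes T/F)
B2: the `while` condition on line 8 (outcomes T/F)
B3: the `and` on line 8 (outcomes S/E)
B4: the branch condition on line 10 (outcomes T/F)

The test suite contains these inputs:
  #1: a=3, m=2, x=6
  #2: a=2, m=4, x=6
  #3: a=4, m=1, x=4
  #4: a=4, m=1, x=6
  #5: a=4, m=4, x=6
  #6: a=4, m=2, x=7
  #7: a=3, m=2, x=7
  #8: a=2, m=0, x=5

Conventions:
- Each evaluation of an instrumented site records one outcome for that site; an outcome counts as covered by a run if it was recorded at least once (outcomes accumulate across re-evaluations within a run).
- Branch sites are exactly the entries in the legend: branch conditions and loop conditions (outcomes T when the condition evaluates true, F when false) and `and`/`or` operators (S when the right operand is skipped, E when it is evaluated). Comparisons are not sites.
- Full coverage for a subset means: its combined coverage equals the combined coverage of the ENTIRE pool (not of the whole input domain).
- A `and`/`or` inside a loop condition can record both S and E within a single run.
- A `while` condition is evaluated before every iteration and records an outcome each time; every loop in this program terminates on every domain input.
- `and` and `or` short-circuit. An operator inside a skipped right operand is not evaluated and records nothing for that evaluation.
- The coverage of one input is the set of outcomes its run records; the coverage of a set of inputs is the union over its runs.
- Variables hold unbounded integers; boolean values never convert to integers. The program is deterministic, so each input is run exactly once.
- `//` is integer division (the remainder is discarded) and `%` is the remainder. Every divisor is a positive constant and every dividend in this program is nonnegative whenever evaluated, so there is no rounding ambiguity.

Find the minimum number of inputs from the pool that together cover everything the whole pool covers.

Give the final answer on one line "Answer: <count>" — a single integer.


test 1 (a=3, m=2, x=6) fires B1->F, B3->E, B2->T, B3->E, B2->T, B3->E, B2->T, B3->E, B2->T, B3->S, B2->F, B4->F; hits B1=F, B2=T, B2=F, B3=S, B3=E, B4=F
test 2 (a=2, m=4, x=6) fires B1->F, B3->E, B2->T, B3->E, B2->T, B3->E, B2->T, B3->E, B2->T, B3->E, B2->T, B3->S, B2->F, B4->F; hits B1=F, B2=T, B2=F, B3=S, B3=E, B4=F
test 3 (a=4, m=1, x=4) fires B1->F, B3->E, B2->F, B4->F; hits B1=F, B2=F, B3=E, B4=F
test 4 (a=4, m=1, x=6) fires B1->F, B3->E, B2->F, B4->F; hits B1=F, B2=F, B3=E, B4=F
test 5 (a=4, m=4, x=6) fires B1->F, B3->E, B2->F, B4->F; hits B1=F, B2=F, B3=E, B4=F
test 6 (a=4, m=2, x=7) fires B1->F, B3->E, B2->F, B4->F; hits B1=F, B2=F, B3=E, B4=F
test 7 (a=3, m=2, x=7) fires B1->F, B3->E, B2->T, B3->E, B2->T, B3->E, B2->T, B3->E, B2->T, B3->E, B2->T, B3->S, B2->F, B4->F; hits B1=F, B2=T, B2=F, B3=S, B3=E, B4=F
test 8 (a=2, m=0, x=5) fires B1->T, B3->S, B2->F, B4->F; hits B1=T, B2=F, B3=S, B4=F
pool-wide coverage (7 outcomes): B1=T, B1=F, B2=T, B2=F, B3=S, B3=E, B4=F
every size-1 subset falls short of the 7 outcomes (best: 6/7)
the canonical winner is {1, 8}: size 2, full 7-outcome coverage, earliest index list among size-2 covers
Answer: 2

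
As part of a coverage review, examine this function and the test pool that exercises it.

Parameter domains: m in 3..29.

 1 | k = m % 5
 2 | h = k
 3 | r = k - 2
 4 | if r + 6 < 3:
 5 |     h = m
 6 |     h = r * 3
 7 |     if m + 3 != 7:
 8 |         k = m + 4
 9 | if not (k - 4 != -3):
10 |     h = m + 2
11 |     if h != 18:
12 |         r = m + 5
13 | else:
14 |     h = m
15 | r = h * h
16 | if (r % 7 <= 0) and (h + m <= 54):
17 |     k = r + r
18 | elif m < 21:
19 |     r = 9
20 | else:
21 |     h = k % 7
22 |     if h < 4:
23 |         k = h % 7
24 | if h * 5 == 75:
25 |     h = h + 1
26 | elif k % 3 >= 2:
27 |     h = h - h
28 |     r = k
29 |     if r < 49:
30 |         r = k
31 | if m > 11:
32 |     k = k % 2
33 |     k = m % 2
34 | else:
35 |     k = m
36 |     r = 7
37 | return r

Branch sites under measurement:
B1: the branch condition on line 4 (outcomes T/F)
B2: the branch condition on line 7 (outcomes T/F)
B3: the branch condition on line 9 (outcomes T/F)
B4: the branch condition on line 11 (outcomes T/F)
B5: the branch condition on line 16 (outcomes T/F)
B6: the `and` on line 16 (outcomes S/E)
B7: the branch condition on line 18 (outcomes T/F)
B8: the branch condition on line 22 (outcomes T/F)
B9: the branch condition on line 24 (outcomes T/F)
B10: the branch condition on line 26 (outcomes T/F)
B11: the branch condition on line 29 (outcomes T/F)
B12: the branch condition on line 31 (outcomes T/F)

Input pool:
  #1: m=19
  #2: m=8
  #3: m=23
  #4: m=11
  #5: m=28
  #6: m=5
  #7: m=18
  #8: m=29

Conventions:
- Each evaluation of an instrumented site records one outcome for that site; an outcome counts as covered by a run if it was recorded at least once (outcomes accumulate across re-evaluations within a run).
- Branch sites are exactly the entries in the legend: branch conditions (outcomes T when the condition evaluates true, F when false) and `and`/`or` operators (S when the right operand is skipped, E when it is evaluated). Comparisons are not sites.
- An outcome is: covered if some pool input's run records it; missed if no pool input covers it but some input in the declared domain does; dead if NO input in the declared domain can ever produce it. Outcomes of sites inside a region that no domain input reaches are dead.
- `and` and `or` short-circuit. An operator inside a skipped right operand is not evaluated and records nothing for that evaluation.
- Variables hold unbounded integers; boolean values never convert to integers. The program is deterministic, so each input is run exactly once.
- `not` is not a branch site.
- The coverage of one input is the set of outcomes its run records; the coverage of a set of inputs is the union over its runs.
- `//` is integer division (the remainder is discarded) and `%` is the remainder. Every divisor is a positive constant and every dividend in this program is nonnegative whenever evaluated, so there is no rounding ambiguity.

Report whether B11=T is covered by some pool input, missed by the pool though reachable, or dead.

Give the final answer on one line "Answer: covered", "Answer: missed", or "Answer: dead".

no pool input records B11=T
but domain input (m=12) does record it -> reachable, so missed

Answer: missed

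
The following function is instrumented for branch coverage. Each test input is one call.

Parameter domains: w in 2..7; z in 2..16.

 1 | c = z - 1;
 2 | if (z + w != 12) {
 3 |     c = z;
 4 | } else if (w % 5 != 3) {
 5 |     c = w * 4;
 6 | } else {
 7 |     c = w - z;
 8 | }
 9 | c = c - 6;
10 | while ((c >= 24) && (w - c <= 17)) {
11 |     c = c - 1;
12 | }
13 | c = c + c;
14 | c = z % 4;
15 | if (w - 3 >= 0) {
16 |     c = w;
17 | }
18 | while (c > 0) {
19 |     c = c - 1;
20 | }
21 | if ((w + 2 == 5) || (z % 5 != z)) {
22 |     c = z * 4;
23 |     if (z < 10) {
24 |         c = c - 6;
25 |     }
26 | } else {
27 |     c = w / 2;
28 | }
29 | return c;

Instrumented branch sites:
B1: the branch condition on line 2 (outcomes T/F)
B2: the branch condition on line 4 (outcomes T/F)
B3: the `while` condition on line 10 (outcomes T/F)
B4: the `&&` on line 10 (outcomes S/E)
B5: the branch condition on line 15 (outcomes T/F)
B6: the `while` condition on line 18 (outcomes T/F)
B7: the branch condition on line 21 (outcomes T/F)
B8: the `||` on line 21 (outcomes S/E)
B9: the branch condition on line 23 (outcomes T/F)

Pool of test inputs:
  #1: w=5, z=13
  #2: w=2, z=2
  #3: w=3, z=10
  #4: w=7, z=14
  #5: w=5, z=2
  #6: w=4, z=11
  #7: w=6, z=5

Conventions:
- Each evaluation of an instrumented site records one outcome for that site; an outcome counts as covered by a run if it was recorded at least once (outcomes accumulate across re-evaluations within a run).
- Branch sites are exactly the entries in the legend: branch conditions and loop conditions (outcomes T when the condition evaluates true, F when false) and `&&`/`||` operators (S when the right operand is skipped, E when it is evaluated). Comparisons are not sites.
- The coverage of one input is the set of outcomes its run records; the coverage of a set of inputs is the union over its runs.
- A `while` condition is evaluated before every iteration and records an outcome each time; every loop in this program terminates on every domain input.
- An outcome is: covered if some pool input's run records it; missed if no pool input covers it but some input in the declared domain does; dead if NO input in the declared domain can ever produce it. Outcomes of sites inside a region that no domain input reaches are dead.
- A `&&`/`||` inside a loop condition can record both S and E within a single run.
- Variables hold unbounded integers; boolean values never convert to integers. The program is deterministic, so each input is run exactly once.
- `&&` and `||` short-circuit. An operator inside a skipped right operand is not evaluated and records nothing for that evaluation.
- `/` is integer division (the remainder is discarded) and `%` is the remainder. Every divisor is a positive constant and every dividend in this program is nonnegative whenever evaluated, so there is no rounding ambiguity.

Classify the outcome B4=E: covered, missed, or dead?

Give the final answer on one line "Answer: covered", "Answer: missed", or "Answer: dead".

no pool input records B4=E
checking all 90 inputs in the declared domain: B4=E is never recorded -> dead

Answer: dead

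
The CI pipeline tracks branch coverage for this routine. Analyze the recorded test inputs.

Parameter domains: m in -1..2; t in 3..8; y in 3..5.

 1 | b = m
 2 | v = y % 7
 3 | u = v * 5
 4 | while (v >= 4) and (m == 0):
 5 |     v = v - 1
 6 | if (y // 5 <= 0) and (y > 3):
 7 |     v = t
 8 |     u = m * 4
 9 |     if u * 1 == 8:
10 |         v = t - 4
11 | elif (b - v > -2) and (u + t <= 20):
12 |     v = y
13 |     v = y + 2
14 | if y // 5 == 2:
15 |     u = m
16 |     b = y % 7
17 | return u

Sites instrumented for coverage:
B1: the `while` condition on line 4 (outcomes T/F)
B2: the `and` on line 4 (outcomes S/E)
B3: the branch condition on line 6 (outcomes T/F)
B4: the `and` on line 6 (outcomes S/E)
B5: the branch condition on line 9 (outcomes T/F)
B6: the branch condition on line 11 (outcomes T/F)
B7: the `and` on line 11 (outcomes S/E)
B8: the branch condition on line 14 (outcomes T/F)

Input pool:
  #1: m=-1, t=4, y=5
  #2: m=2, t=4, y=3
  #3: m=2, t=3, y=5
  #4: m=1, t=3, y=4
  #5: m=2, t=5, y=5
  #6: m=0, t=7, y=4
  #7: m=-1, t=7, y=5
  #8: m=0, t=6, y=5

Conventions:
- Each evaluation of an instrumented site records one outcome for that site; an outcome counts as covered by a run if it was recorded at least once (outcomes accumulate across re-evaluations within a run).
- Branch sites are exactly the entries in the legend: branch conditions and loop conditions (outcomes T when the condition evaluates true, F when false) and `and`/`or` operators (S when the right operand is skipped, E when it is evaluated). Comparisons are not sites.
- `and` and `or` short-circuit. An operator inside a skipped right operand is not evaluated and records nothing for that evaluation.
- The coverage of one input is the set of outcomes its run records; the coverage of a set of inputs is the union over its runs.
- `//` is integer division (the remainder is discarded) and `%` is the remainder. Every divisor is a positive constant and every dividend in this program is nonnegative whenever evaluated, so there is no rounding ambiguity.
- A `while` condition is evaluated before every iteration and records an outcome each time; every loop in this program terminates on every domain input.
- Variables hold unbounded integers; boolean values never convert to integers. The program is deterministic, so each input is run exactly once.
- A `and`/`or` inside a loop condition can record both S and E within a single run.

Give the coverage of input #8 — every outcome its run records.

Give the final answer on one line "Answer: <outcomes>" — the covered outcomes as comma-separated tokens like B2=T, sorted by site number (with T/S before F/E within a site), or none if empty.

Running input #8 (m=0, t=6, y=5), event by event:
  B2->E, B1->T, B2->E, B1->T, B2->S, B1->F, B4->S, B3->F, B7->S, B6->F
  B8->F
distinct outcomes covered: B1=T, B1=F, B2=S, B2=E, B3=F, B4=S, B6=F, B7=S, B8=F

Answer: B1=T, B1=F, B2=S, B2=E, B3=F, B4=S, B6=F, B7=S, B8=F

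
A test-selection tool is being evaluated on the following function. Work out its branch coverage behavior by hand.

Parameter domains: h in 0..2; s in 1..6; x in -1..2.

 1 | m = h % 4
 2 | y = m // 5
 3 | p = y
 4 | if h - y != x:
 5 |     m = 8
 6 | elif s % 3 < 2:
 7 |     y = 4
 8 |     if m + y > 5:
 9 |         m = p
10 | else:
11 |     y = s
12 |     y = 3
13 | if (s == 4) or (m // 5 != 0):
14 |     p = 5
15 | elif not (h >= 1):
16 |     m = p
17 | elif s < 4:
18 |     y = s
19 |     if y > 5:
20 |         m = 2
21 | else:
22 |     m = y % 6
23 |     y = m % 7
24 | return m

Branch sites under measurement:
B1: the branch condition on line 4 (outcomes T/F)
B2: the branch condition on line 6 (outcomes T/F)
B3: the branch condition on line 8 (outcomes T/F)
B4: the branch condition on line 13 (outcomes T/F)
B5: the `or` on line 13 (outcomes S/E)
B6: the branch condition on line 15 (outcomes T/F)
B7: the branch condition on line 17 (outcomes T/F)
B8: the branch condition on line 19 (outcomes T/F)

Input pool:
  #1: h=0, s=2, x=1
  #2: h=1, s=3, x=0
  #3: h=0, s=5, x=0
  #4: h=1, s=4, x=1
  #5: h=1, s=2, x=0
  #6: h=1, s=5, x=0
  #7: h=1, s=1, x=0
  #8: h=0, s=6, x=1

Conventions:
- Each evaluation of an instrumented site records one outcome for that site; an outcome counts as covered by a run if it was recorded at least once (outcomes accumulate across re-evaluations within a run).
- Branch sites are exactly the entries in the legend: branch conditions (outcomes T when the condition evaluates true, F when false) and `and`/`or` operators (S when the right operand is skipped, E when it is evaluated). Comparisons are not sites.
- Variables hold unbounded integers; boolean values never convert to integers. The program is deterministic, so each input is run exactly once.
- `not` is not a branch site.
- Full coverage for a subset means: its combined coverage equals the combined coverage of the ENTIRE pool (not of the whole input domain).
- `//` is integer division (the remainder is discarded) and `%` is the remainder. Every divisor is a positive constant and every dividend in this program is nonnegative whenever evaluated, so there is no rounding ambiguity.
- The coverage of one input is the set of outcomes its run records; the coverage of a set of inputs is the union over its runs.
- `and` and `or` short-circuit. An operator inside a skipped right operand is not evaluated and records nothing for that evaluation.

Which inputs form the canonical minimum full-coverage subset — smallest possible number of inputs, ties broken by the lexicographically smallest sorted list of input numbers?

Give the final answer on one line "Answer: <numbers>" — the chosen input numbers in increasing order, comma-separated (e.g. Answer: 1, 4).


input #1 (h=0, s=2, x=1): events B1->T, B5->E, B4->T; covers B1=T, B4=T, B5=E
input #2 (h=1, s=3, x=0): events B1->T, B5->E, B4->T; covers B1=T, B4=T, B5=E
input #3 (h=0, s=5, x=0): events B1->F, B2->F, B5->E, B4->F, B6->T; covers B1=F, B2=F, B4=F, B5=E, B6=T
input #4 (h=1, s=4, x=1): events B1->F, B2->T, B3->F, B5->S, B4->T; covers B1=F, B2=T, B3=F, B4=T, B5=S
input #5 (h=1, s=2, x=0): events B1->T, B5->E, B4->T; covers B1=T, B4=T, B5=E
input #6 (h=1, s=5, x=0): events B1->T, B5->E, B4->T; covers B1=T, B4=T, B5=E
input #7 (h=1, s=1, x=0): events B1->T, B5->E, B4->T; covers B1=T, B4=T, B5=E
input #8 (h=0, s=6, x=1): events B1->T, B5->E, B4->T; covers B1=T, B4=T, B5=E
together the pool reaches 10 outcomes: B1=T, B1=F, B2=T, B2=F, B3=F, B4=T, B4=F, B5=S, B5=E, B6=T
checked all size-1 subsets: none covers 10 outcomes (max 5/10)
checked all size-2 subsets: none covers 10 outcomes (max 9/10)
the canonical winner is {1, 3, 4}: size 3, full 10-outcome coverage, earliest index list among size-3 covers
Answer: 1, 3, 4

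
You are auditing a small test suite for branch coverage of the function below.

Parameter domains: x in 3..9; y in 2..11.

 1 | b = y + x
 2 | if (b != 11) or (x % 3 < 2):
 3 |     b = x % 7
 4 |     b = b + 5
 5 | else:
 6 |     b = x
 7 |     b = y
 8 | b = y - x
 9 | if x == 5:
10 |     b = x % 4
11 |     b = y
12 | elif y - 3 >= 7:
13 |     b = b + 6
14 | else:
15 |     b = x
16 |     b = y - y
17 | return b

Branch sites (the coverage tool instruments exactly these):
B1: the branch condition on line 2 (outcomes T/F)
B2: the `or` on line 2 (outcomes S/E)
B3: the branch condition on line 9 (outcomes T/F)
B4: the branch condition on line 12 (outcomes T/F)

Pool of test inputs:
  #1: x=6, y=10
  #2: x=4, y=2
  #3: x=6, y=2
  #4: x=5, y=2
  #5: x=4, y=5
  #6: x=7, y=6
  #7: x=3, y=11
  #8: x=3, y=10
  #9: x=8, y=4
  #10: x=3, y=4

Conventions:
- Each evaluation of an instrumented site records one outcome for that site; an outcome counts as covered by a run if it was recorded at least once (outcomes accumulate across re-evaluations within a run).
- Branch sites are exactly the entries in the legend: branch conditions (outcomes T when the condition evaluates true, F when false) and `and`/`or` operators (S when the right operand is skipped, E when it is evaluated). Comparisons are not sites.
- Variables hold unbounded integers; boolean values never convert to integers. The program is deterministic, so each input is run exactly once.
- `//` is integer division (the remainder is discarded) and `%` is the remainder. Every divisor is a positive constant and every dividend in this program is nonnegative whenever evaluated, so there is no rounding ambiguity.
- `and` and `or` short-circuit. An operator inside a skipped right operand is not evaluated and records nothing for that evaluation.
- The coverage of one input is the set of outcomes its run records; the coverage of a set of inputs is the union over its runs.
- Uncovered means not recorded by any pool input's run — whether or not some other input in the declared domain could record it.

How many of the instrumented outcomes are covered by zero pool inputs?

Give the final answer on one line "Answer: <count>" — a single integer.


input #1, x=6, y=10: events B2->S, B1->T, B3->F, B4->T; outcomes B1=T, B2=S, B3=F, B4=T
input #2, x=4, y=2: events B2->S, B1->T, B3->F, B4->F; outcomes B1=T, B2=S, B3=F, B4=F
input #3, x=6, y=2: events B2->S, B1->T, B3->F, B4->F; outcomes B1=T, B2=S, B3=F, B4=F
input #4, x=5, y=2: events B2->S, B1->T, B3->T; outcomes B1=T, B2=S, B3=T
input #5, x=4, y=5: events B2->S, B1->T, B3->F, B4->F; outcomes B1=T, B2=S, B3=F, B4=F
input #6, x=7, y=6: events B2->S, B1->T, B3->F, B4->F; outcomes B1=T, B2=S, B3=F, B4=F
input #7, x=3, y=11: events B2->S, B1->T, B3->F, B4->T; outcomes B1=T, B2=S, B3=F, B4=T
input #8, x=3, y=10: events B2->S, B1->T, B3->F, B4->T; outcomes B1=T, B2=S, B3=F, B4=T
input #9, x=8, y=4: events B2->S, B1->T, B3->F, B4->F; outcomes B1=T, B2=S, B3=F, B4=F
input #10, x=3, y=4: events B2->S, B1->T, B3->F, B4->F; outcomes B1=T, B2=S, B3=F, B4=F
union over the pool: B1=T, B2=S, B3=T, B3=F, B4=T, B4=F
uncovered (2 of 8): B1=F, B2=E
Answer: 2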